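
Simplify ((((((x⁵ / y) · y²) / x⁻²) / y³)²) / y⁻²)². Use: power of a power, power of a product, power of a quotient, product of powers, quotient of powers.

x²⁸y⁻⁴

((((((x⁵ / y) · y²) / x⁻²) / y³)²) / y⁻²)²
= ((((((x⁵ / y) · y²) / x⁻²) / y³)²)²) / ((y⁻²)²)    [power of a quotient]
= (((((x⁵ / y) · y²) / x⁻²) / y³)⁴) / ((y⁻²)²)    [power of a power]
= (((((x⁵ / y) · y²) / x⁻²)⁴) / ((y³)⁴)) / ((y⁻²)²)    [power of a quotient]
= (((((x⁵ / y) · y²)⁴) / ((x⁻²)⁴)) / ((y³)⁴)) / ((y⁻²)²)    [power of a quotient]
= (((((x⁵ / y)⁴) · ((y²)⁴)) / ((x⁻²)⁴)) / ((y³)⁴)) / ((y⁻²)²)    [power of a product]
= ((((((x⁵)⁴) / (y⁴)) · ((y²)⁴)) / ((x⁻²)⁴)) / ((y³)⁴)) / ((y⁻²)²)    [power of a quotient]
= ((((x²⁰ / (y⁴)) · ((y²)⁴)) / ((x⁻²)⁴)) / ((y³)⁴)) / ((y⁻²)²)    [power of a power]
= ((((x²⁰ / y⁴) · y⁸) / ((x⁻²)⁴)) / ((y³)⁴)) / ((y⁻²)²)    [power of a power]
= ((((x²⁰ / y⁴) · y⁸) / x⁻⁸) / ((y³)⁴)) / ((y⁻²)²)    [power of a power]
= ((((x²⁰ / y⁴) · y⁸) / x⁻⁸) / y¹²) / ((y⁻²)²)    [power of a power]
= ((((x²⁰ / y⁴) · y⁸) / x⁻⁸) / y¹²) / y⁻⁴    [power of a power]
= x²⁸y⁻⁴    [quotient of powers; product of powers]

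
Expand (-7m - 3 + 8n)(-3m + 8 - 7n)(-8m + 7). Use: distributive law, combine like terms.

-168m^3 + 523m^2 - 137m - 200m^2n - 505mn - 168 + 595n + 448mn^2 - 392n^2

(-7m - 3 + 8n)(-3m + 8 - 7n)(-8m + 7)
= (21m^2 - 56m + 49mn + 9m - 24 + 21n - 24mn + 64n - 56n^2)(-8m + 7)    [distributive law]
= (21m^2 - 47m + 25mn - 24 + 85n - 56n^2)(-8m + 7)    [combine like terms]
= -168m^3 + 147m^2 + 376m^2 - 329m - 200m^2n + 175mn + 192m - 168 - 680mn + 595n + 448mn^2 - 392n^2    [distributive law]
= -168m^3 + 523m^2 - 137m - 200m^2n - 505mn - 168 + 595n + 448mn^2 - 392n^2    [combine like terms]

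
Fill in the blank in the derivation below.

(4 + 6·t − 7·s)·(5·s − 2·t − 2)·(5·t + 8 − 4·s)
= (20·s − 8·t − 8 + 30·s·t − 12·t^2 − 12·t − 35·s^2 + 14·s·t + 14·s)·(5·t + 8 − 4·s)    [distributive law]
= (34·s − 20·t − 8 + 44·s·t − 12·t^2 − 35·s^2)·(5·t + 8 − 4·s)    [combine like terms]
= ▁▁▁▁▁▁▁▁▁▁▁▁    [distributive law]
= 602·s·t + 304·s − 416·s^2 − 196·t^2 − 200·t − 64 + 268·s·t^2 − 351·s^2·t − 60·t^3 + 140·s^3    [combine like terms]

By distributive law:

170·s·t + 272·s − 136·s^2 − 100·t^2 − 160·t + 80·s·t − 40·t − 64 + 32·s + 220·s·t^2 + 352·s·t − 176·s^2·t − 60·t^3 − 96·t^2 + 48·s·t^2 − 175·s^2·t − 280·s^2 + 140·s^3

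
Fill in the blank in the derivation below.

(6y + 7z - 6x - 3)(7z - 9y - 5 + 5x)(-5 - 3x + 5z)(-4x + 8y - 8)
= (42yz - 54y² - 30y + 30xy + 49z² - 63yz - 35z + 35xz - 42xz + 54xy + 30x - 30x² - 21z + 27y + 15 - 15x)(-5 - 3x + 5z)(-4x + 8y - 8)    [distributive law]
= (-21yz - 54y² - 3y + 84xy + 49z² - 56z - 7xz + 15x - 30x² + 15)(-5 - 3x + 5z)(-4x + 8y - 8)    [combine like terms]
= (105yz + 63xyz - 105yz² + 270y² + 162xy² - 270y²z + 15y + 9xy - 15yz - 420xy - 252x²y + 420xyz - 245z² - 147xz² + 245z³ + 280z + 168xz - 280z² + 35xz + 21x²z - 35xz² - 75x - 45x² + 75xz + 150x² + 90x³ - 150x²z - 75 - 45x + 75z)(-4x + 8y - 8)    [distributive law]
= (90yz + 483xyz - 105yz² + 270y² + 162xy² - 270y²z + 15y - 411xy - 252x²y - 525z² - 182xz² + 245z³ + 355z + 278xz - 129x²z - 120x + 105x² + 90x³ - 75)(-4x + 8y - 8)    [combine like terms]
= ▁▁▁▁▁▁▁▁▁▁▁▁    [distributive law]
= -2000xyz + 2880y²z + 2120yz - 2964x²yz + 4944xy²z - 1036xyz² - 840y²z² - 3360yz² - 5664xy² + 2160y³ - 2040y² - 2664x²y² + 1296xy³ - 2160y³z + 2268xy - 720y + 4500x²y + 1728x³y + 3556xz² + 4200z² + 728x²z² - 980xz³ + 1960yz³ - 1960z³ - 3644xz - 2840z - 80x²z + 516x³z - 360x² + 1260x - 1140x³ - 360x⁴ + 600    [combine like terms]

By distributive law:

-360xyz + 720y²z - 720yz - 1932x²yz + 3864xy²z - 3864xyz + 420xyz² - 840y²z² + 840yz² - 1080xy² + 2160y³ - 2160y² - 648x²y² + 1296xy³ - 1296xy² + 1080xy²z - 2160y³z + 2160y²z - 60xy + 120y² - 120y + 1644x²y - 3288xy² + 3288xy + 1008x³y - 2016x²y² + 2016x²y + 2100xz² - 4200yz² + 4200z² + 728x²z² - 1456xyz² + 1456xz² - 980xz³ + 1960yz³ - 1960z³ - 1420xz + 2840yz - 2840z - 1112x²z + 2224xyz - 2224xz + 516x³z - 1032x²yz + 1032x²z + 480x² - 960xy + 960x - 420x³ + 840x²y - 840x² - 360x⁴ + 720x³y - 720x³ + 300x - 600y + 600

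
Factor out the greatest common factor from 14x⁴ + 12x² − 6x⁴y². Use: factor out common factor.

2x²(7x² + 6 − 3x²y²)

14x⁴ + 12x² − 6x⁴y²
= 2(7x⁴ + 6x² − 3x⁴y²)    [factor out 2]
= 2x²(7x² + 6 − 3x²y²)    [factor out x²]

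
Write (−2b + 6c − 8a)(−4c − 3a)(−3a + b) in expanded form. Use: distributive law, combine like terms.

(−2b + 6c − 8a)(−4c − 3a)(−3a + b)
= (8bc + 6ab − 24c^2 − 18ac + 32ac + 24a^2)(−3a + b)    [distributive law]
= (8bc + 6ab − 24c^2 + 14ac + 24a^2)(−3a + b)    [combine like terms]
= −24abc + 8b^2c − 18a^2b + 6ab^2 + 72ac^2 − 24bc^2 − 42a^2c + 14abc − 72a^3 + 24a^2b    [distributive law]
= −10abc + 8b^2c + 6a^2b + 6ab^2 + 72ac^2 − 24bc^2 − 42a^2c − 72a^3    [combine like terms]

−10abc + 8b^2c + 6a^2b + 6ab^2 + 72ac^2 − 24bc^2 − 42a^2c − 72a^3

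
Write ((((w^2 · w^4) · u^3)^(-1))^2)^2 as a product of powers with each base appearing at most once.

u^(-12)w^(-24)

((((w^2 · w^4) · u^3)^(-1))^2)^2
= (((w^2 · w^4) · u^3)^(-1))^4    [power of a power]
= ((w^2 · w^4) · u^3)^(-4)    [power of a power]
= ((w^2 · w^4)^(-4)) · ((u^3)^(-4))    [power of a product]
= (((w^2)^(-4)) · ((w^4)^(-4))) · ((u^3)^(-4))    [power of a product]
= (w^(-8) · ((w^4)^(-4))) · ((u^3)^(-4))    [power of a power]
= (w^(-8) · w^(-16)) · ((u^3)^(-4))    [power of a power]
= w^(-24) · ((u^3)^(-4))    [product of powers]
= w^(-24) · u^(-12)    [power of a power]
= u^(-12)w^(-24)    [rearrange]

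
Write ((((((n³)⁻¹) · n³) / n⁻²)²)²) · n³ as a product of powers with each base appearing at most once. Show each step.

n¹¹

((((((n³)⁻¹) · n³) / n⁻²)²)²) · n³
= (((((n³)⁻¹) · n³) / n⁻²)⁴) · n³    [power of a power]
= (((((n³)⁻¹) · n³)⁴) / ((n⁻²)⁴)) · n³    [power of a quotient]
= (((((n³)⁻¹)⁴) · ((n³)⁴)) / ((n⁻²)⁴)) · n³    [power of a product]
= ((((n³)⁻⁴) · ((n³)⁴)) / ((n⁻²)⁴)) · n³    [power of a power]
= ((n⁻¹² · ((n³)⁴)) / ((n⁻²)⁴)) · n³    [power of a power]
= ((n⁻¹² · n¹²) / ((n⁻²)⁴)) · n³    [power of a power]
= (n⁰ / ((n⁻²)⁴)) · n³    [product of powers]
= (n⁰ / n⁻⁸) · n³    [power of a power]
= n⁸ · n³    [quotient of powers]
= n¹¹    [product of powers]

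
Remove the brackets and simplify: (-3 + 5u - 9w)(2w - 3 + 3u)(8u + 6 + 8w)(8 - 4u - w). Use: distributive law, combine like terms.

(-3 + 5u - 9w)(2w - 3 + 3u)(8u + 6 + 8w)(8 - 4u - w)
= (-6w + 9 - 9u + 10uw - 15u + 15u^2 - 18w^2 + 27w - 27uw)(8u + 6 + 8w)(8 - 4u - w)    [distributive law]
= (21w + 9 - 24u - 17uw + 15u^2 - 18w^2)(8u + 6 + 8w)(8 - 4u - w)    [combine like terms]
= (168uw + 126w + 168w^2 + 72u + 54 + 72w - 192u^2 - 144u - 192uw - 136u^2w - 102uw - 136uw^2 + 120u^3 + 90u^2 + 120u^2w - 144uw^2 - 108w^2 - 144w^3)(8 - 4u - w)    [distributive law]
= (-126uw + 198w + 60w^2 - 72u + 54 - 102u^2 - 16u^2w - 280uw^2 + 120u^3 - 144w^3)(8 - 4u - w)    [combine like terms]
= -1008uw + 504u^2w + 126uw^2 + 1584w - 792uw - 198w^2 + 480w^2 - 240uw^2 - 60w^3 - 576u + 288u^2 + 72uw + 432 - 216u - 54w - 816u^2 + 408u^3 + 102u^2w - 128u^2w + 64u^3w + 16u^2w^2 - 2240uw^2 + 1120u^2w^2 + 280uw^3 + 960u^3 - 480u^4 - 120u^3w - 1152w^3 + 576uw^3 + 144w^4    [distributive law]
= -1728uw + 478u^2w - 2354uw^2 + 1530w + 282w^2 - 1212w^3 - 792u - 528u^2 + 432 + 1368u^3 - 56u^3w + 1136u^2w^2 + 856uw^3 - 480u^4 + 144w^4    [combine like terms]

-1728uw + 478u^2w - 2354uw^2 + 1530w + 282w^2 - 1212w^3 - 792u - 528u^2 + 432 + 1368u^3 - 56u^3w + 1136u^2w^2 + 856uw^3 - 480u^4 + 144w^4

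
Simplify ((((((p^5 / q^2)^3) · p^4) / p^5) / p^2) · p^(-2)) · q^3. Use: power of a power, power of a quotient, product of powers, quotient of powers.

p^10q^(-3)

((((((p^5 / q^2)^3) · p^4) / p^5) / p^2) · p^(-2)) · q^3
= (((((((p^5)^3) / ((q^2)^3)) · p^4) / p^5) / p^2) · p^(-2)) · q^3    [power of a quotient]
= (((((p^15 / ((q^2)^3)) · p^4) / p^5) / p^2) · p^(-2)) · q^3    [power of a power]
= (((((p^15 / q^6) · p^4) / p^5) / p^2) · p^(-2)) · q^3    [power of a power]
= p^10q^(-3)    [quotient of powers; product of powers]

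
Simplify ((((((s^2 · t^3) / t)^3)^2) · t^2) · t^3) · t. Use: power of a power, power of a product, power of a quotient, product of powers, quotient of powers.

s^12t^18

((((((s^2 · t^3) / t)^3)^2) · t^2) · t^3) · t
= (((((s^2 · t^3) / t)^6) · t^2) · t^3) · t    [power of a power]
= (((((s^2 · t^3)^6) / (t^6)) · t^2) · t^3) · t    [power of a quotient]
= ((((((s^2)^6) · ((t^3)^6)) / (t^6)) · t^2) · t^3) · t    [power of a product]
= ((((s^12 · ((t^3)^6)) / (t^6)) · t^2) · t^3) · t    [power of a power]
= ((((s^12 · t^18) / (t^6)) · t^2) · t^3) · t    [power of a power]
= s^12t^18    [quotient of powers; product of powers]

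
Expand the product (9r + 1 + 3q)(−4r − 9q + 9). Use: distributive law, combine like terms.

−36r² − 93qr + 77r + 18q + 9 − 27q²

(9r + 1 + 3q)(−4r − 9q + 9)
= −36r² − 81qr + 81r − 4r − 9q + 9 − 12qr − 27q² + 27q    [distributive law]
= −36r² − 93qr + 77r + 18q + 9 − 27q²    [combine like terms]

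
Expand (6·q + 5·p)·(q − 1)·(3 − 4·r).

18·q² − 24·q²·r − 18·q + 24·q·r + 15·p·q − 20·p·q·r − 15·p + 20·p·r

(6·q + 5·p)·(q − 1)·(3 − 4·r)
= (6·q² − 6·q + 5·p·q − 5·p)·(3 − 4·r)    [distributive law]
= 18·q² − 24·q²·r − 18·q + 24·q·r + 15·p·q − 20·p·q·r − 15·p + 20·p·r    [distributive law]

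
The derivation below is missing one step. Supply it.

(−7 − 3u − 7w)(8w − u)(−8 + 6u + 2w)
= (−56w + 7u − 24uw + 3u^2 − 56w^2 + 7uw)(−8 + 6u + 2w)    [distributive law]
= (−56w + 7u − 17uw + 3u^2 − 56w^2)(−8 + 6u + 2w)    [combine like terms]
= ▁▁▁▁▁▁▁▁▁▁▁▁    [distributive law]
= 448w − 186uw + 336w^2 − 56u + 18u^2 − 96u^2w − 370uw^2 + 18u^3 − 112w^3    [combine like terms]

By distributive law:

448w − 336uw − 112w^2 − 56u + 42u^2 + 14uw + 136uw − 102u^2w − 34uw^2 − 24u^2 + 18u^3 + 6u^2w + 448w^2 − 336uw^2 − 112w^3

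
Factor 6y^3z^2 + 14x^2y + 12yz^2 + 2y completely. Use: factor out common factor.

2y(3y^2z^2 + 7x^2 + 6z^2 + 1)

6y^3z^2 + 14x^2y + 12yz^2 + 2y
= 2(3y^3z^2 + 7x^2y + 6yz^2 + y)    [factor out 2]
= 2y(3y^2z^2 + 7x^2 + 6z^2 + 1)    [factor out y]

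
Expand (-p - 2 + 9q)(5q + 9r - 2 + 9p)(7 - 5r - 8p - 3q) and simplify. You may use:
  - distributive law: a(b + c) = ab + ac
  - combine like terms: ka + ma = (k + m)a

804pq - 1001pqr - 581p^2q - 588pq^2 + 161pr + 45pr^2 + 117p^2r - 144p + 65p^2 + 72p^3 - 208q + 761qr + 399q^2 - 146r + 90r^2 + 28 - 468q^2r - 135q^3 - 405qr^2

(-p - 2 + 9q)(5q + 9r - 2 + 9p)(7 - 5r - 8p - 3q)
= (-5pq - 9pr + 2p - 9p^2 - 10q - 18r + 4 - 18p + 45q^2 + 81qr - 18q + 81pq)(7 - 5r - 8p - 3q)    [distributive law]
= (76pq - 9pr - 16p - 9p^2 - 28q - 18r + 4 + 45q^2 + 81qr)(7 - 5r - 8p - 3q)    [combine like terms]
= 532pq - 380pqr - 608p^2q - 228pq^2 - 63pr + 45pr^2 + 72p^2r + 27pqr - 112p + 80pr + 128p^2 + 48pq - 63p^2 + 45p^2r + 72p^3 + 27p^2q - 196q + 140qr + 224pq + 84q^2 - 126r + 90r^2 + 144pr + 54qr + 28 - 20r - 32p - 12q + 315q^2 - 225q^2r - 360pq^2 - 135q^3 + 567qr - 405qr^2 - 648pqr - 243q^2r    [distributive law]
= 804pq - 1001pqr - 581p^2q - 588pq^2 + 161pr + 45pr^2 + 117p^2r - 144p + 65p^2 + 72p^3 - 208q + 761qr + 399q^2 - 146r + 90r^2 + 28 - 468q^2r - 135q^3 - 405qr^2    [combine like terms]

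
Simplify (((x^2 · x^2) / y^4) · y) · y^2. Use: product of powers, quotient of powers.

x^4y^(-1)

(((x^2 · x^2) / y^4) · y) · y^2
= ((x^4 / y^4) · y) · y^2    [product of powers]
= x^4y^(-1)    [quotient of powers; product of powers]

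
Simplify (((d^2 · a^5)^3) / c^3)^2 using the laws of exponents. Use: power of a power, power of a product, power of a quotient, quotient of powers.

a^30c^(-6)d^12

(((d^2 · a^5)^3) / c^3)^2
= (((d^2 · a^5)^3)^2) / ((c^3)^2)    [power of a quotient]
= ((d^2 · a^5)^6) / ((c^3)^2)    [power of a power]
= (((d^2)^6) · ((a^5)^6)) / ((c^3)^2)    [power of a product]
= (d^12 · ((a^5)^6)) / ((c^3)^2)    [power of a power]
= (d^12 · a^30) / ((c^3)^2)    [power of a power]
= (d^12 · a^30) / c^6    [power of a power]
= a^30c^(-6)d^12    [quotient of powers]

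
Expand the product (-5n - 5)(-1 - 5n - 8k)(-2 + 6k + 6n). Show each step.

(-5n - 5)(-1 - 5n - 8k)(-2 + 6k + 6n)
= (5n + 25n^2 + 40kn + 5 + 25n + 40k)(-2 + 6k + 6n)    [distributive law]
= (30n + 25n^2 + 40kn + 5 + 40k)(-2 + 6k + 6n)    [combine like terms]
= -60n + 180kn + 180n^2 - 50n^2 + 150kn^2 + 150n^3 - 80kn + 240k^2n + 240kn^2 - 10 + 30k + 30n - 80k + 240k^2 + 240kn    [distributive law]
= -30n + 340kn + 130n^2 + 390kn^2 + 150n^3 + 240k^2n - 10 - 50k + 240k^2    [combine like terms]

-30n + 340kn + 130n^2 + 390kn^2 + 150n^3 + 240k^2n - 10 - 50k + 240k^2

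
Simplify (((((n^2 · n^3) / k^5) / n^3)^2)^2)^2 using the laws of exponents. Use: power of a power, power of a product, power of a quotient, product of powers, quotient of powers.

k^(-40)n^16

(((((n^2 · n^3) / k^5) / n^3)^2)^2)^2
= ((((n^2 · n^3) / k^5) / n^3)^2)^4    [power of a power]
= (((n^2 · n^3) / k^5) / n^3)^8    [power of a power]
= (((n^2 · n^3) / k^5)^8) / ((n^3)^8)    [power of a quotient]
= (((n^2 · n^3)^8) / ((k^5)^8)) / ((n^3)^8)    [power of a quotient]
= ((((n^2)^8) · ((n^3)^8)) / ((k^5)^8)) / ((n^3)^8)    [power of a product]
= ((n^16 · ((n^3)^8)) / ((k^5)^8)) / ((n^3)^8)    [power of a power]
= ((n^16 · n^24) / ((k^5)^8)) / ((n^3)^8)    [power of a power]
= (n^40 / ((k^5)^8)) / ((n^3)^8)    [product of powers]
= (n^40 / k^40) / ((n^3)^8)    [power of a power]
= (n^40 / k^40) / n^24    [power of a power]
= k^(-40)n^16    [quotient of powers]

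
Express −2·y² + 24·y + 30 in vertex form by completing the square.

−2·y² + 24·y + 30
= −2(y² − 12·y) + 30    [factor out -2 from the y-terms]
= −2(y² − 12·y + 36 − 36) + 30    [add and subtract 36 inside the bracket]
= −2(y − 6)² + 72 + 30    [perfect-square identity]
= −2(y − 6)² + 102    [combine constants]

−2(y − 6)² + 102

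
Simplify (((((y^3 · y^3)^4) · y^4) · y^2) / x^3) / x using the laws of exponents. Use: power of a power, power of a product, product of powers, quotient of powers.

(((((y^3 · y^3)^4) · y^4) · y^2) / x^3) / x
= ((((((y^3)^4) · ((y^3)^4)) · y^4) · y^2) / x^3) / x    [power of a product]
= ((((y^12 · ((y^3)^4)) · y^4) · y^2) / x^3) / x    [power of a power]
= ((((y^12 · y^12) · y^4) · y^2) / x^3) / x    [power of a power]
= (((y^24 · y^4) · y^2) / x^3) / x    [product of powers]
= ((y^28 · y^2) / x^3) / x    [product of powers]
= (y^30 / x^3) / x    [product of powers]
= x^(-4)·y^30    [quotient of powers; product of powers]

x^(-4)·y^30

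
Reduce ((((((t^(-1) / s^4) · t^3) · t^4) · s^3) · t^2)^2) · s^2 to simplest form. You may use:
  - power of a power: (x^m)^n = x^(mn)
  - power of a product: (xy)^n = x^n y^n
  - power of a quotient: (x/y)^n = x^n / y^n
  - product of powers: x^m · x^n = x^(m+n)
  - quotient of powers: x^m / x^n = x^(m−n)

((((((t^(-1) / s^4) · t^3) · t^4) · s^3) · t^2)^2) · s^2
= ((((((t^(-1) / s^4) · t^3) · t^4) · s^3)^2) · ((t^2)^2)) · s^2    [power of a product]
= ((((((t^(-1) / s^4) · t^3) · t^4)^2) · ((s^3)^2)) · ((t^2)^2)) · s^2    [power of a product]
= ((((((t^(-1) / s^4) · t^3)^2) · ((t^4)^2)) · ((s^3)^2)) · ((t^2)^2)) · s^2    [power of a product]
= ((((((t^(-1) / s^4)^2) · ((t^3)^2)) · ((t^4)^2)) · ((s^3)^2)) · ((t^2)^2)) · s^2    [power of a product]
= (((((((t^(-1))^2) / ((s^4)^2)) · ((t^3)^2)) · ((t^4)^2)) · ((s^3)^2)) · ((t^2)^2)) · s^2    [power of a quotient]
= (((((t^(-2) / ((s^4)^2)) · ((t^3)^2)) · ((t^4)^2)) · ((s^3)^2)) · ((t^2)^2)) · s^2    [power of a power]
= (((((t^(-2) / s^8) · ((t^3)^2)) · ((t^4)^2)) · ((s^3)^2)) · ((t^2)^2)) · s^2    [power of a power]
= (((((t^(-2) / s^8) · t^6) · ((t^4)^2)) · ((s^3)^2)) · ((t^2)^2)) · s^2    [power of a power]
= (((((t^(-2) / s^8) · t^6) · t^8) · ((s^3)^2)) · ((t^2)^2)) · s^2    [power of a power]
= (((((t^(-2) / s^8) · t^6) · t^8) · s^6) · ((t^2)^2)) · s^2    [power of a power]
= (((((t^(-2) / s^8) · t^6) · t^8) · s^6) · t^4) · s^2    [power of a power]
= t^16    [quotient of powers; product of powers]

t^16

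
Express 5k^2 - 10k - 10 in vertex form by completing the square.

5(k - 1)^2 - 15

5k^2 - 10k - 10
= 5(k^2 - 2k) - 10    [factor out 5 from the k-terms]
= 5(k^2 - 2k + 1 - 1) - 10    [add and subtract 1 inside the bracket]
= 5(k - 1)^2 - 5 - 10    [perfect-square identity]
= 5(k - 1)^2 - 15    [combine constants]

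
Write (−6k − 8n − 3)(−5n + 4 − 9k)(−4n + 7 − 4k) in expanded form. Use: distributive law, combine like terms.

(−6k − 8n − 3)(−5n + 4 − 9k)(−4n + 7 − 4k)
= (30kn − 24k + 54k^2 + 40n^2 − 32n + 72kn + 15n − 12 + 27k)(−4n + 7 − 4k)    [distributive law]
= (102kn + 3k + 54k^2 + 40n^2 − 17n − 12)(−4n + 7 − 4k)    [combine like terms]
= −408kn^2 + 714kn − 408k^2n − 12kn + 21k − 12k^2 − 216k^2n + 378k^2 − 216k^3 − 160n^3 + 280n^2 − 160kn^2 + 68n^2 − 119n + 68kn + 48n − 84 + 48k    [distributive law]
= −568kn^2 + 770kn − 624k^2n + 69k + 366k^2 − 216k^3 − 160n^3 + 348n^2 − 71n − 84    [combine like terms]

−568kn^2 + 770kn − 624k^2n + 69k + 366k^2 − 216k^3 − 160n^3 + 348n^2 − 71n − 84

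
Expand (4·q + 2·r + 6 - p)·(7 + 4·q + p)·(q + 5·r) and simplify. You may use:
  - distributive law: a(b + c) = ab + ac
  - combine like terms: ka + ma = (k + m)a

(4·q + 2·r + 6 - p)·(7 + 4·q + p)·(q + 5·r)
= (28·q + 16·q² + 4·p·q + 14·r + 8·q·r + 2·p·r + 42 + 24·q + 6·p - 7·p - 4·p·q - p²)·(q + 5·r)    [distributive law]
= (52·q + 16·q² + 14·r + 8·q·r + 2·p·r + 42 - p - p²)·(q + 5·r)    [combine like terms]
= 52·q² + 260·q·r + 16·q³ + 80·q²·r + 14·q·r + 70·r² + 8·q²·r + 40·q·r² + 2·p·q·r + 10·p·r² + 42·q + 210·r - p·q - 5·p·r - p²·q - 5·p²·r    [distributive law]
= 52·q² + 274·q·r + 16·q³ + 88·q²·r + 70·r² + 40·q·r² + 2·p·q·r + 10·p·r² + 42·q + 210·r - p·q - 5·p·r - p²·q - 5·p²·r    [combine like terms]

52·q² + 274·q·r + 16·q³ + 88·q²·r + 70·r² + 40·q·r² + 2·p·q·r + 10·p·r² + 42·q + 210·r - p·q - 5·p·r - p²·q - 5·p²·r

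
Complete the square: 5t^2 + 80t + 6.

5(t + 8)^2 - 314

5t^2 + 80t + 6
= 5(t^2 + 16t) + 6    [factor out 5 from the t-terms]
= 5(t^2 + 16t + 64 - 64) + 6    [add and subtract 64 inside the bracket]
= 5(t + 8)^2 - 320 + 6    [perfect-square identity]
= 5(t + 8)^2 - 314    [combine constants]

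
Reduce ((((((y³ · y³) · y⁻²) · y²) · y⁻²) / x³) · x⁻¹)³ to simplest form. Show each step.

x⁻¹²y¹²

((((((y³ · y³) · y⁻²) · y²) · y⁻²) / x³) · x⁻¹)³
= ((((((y³ · y³) · y⁻²) · y²) · y⁻²) / x³)³) · ((x⁻¹)³)    [power of a product]
= ((((((y³ · y³) · y⁻²) · y²) · y⁻²)³) / ((x³)³)) · ((x⁻¹)³)    [power of a quotient]
= ((((((y³ · y³) · y⁻²) · y²)³) · ((y⁻²)³)) / ((x³)³)) · ((x⁻¹)³)    [power of a product]
= ((((((y³ · y³) · y⁻²)³) · ((y²)³)) · ((y⁻²)³)) / ((x³)³)) · ((x⁻¹)³)    [power of a product]
= ((((((y³ · y³)³) · ((y⁻²)³)) · ((y²)³)) · ((y⁻²)³)) / ((x³)³)) · ((x⁻¹)³)    [power of a product]
= (((((((y³)³) · ((y³)³)) · ((y⁻²)³)) · ((y²)³)) · ((y⁻²)³)) / ((x³)³)) · ((x⁻¹)³)    [power of a product]
= (((((y⁹ · ((y³)³)) · ((y⁻²)³)) · ((y²)³)) · ((y⁻²)³)) / ((x³)³)) · ((x⁻¹)³)    [power of a power]
= (((((y⁹ · y⁹) · ((y⁻²)³)) · ((y²)³)) · ((y⁻²)³)) / ((x³)³)) · ((x⁻¹)³)    [power of a power]
= ((((y¹⁸ · ((y⁻²)³)) · ((y²)³)) · ((y⁻²)³)) / ((x³)³)) · ((x⁻¹)³)    [product of powers]
= ((((y¹⁸ · y⁻⁶) · ((y²)³)) · ((y⁻²)³)) / ((x³)³)) · ((x⁻¹)³)    [power of a power]
= (((y¹² · ((y²)³)) · ((y⁻²)³)) / ((x³)³)) · ((x⁻¹)³)    [product of powers]
= (((y¹² · y⁶) · ((y⁻²)³)) / ((x³)³)) · ((x⁻¹)³)    [power of a power]
= ((y¹⁸ · ((y⁻²)³)) / ((x³)³)) · ((x⁻¹)³)    [product of powers]
= ((y¹⁸ · y⁻⁶) / ((x³)³)) · ((x⁻¹)³)    [power of a power]
= (y¹² / ((x³)³)) · ((x⁻¹)³)    [product of powers]
= (y¹² / x⁹) · ((x⁻¹)³)    [power of a power]
= (y¹² / x⁹) · x⁻³    [power of a power]
= x⁻¹²y¹²    [quotient of powers]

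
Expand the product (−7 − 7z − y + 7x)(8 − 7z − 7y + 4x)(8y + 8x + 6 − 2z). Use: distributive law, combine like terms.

−202y − 280x − 336 + 70z + 198yz − 574xz + 308z^2 + 370y^2 + 234xy + 392x^2 + 280yz^2 + 546xz^2 − 98z^3 + 434y^2z − 62xyz − 672x^2z + 56y^3 − 368xy^2 − 200x^2y + 224x^3

(−7 − 7z − y + 7x)(8 − 7z − 7y + 4x)(8y + 8x + 6 − 2z)
= (−56 + 49z + 49y − 28x − 56z + 49z^2 + 49yz − 28xz − 8y + 7yz + 7y^2 − 4xy + 56x − 49xz − 49xy + 28x^2)(8y + 8x + 6 − 2z)    [distributive law]
= (−56 − 7z + 41y + 28x + 49z^2 + 56yz − 77xz + 7y^2 − 53xy + 28x^2)(8y + 8x + 6 − 2z)    [combine like terms]
= −448y − 448x − 336 + 112z − 56yz − 56xz − 42z + 14z^2 + 328y^2 + 328xy + 246y − 82yz + 224xy + 224x^2 + 168x − 56xz + 392yz^2 + 392xz^2 + 294z^2 − 98z^3 + 448y^2z + 448xyz + 336yz − 112yz^2 − 616xyz − 616x^2z − 462xz + 154xz^2 + 56y^3 + 56xy^2 + 42y^2 − 14y^2z − 424xy^2 − 424x^2y − 318xy + 106xyz + 224x^2y + 224x^3 + 168x^2 − 56x^2z    [distributive law]
= −202y − 280x − 336 + 70z + 198yz − 574xz + 308z^2 + 370y^2 + 234xy + 392x^2 + 280yz^2 + 546xz^2 − 98z^3 + 434y^2z − 62xyz − 672x^2z + 56y^3 − 368xy^2 − 200x^2y + 224x^3    [combine like terms]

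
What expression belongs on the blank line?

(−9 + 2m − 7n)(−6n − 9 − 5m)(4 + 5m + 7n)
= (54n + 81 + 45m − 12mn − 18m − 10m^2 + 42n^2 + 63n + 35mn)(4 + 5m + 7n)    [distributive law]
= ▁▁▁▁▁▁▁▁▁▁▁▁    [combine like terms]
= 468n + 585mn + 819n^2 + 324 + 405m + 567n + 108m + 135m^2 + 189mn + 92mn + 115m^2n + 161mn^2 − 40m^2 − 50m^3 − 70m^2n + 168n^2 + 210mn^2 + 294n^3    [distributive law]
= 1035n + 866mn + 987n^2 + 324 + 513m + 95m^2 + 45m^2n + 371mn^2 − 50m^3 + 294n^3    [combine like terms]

Applying combine like terms to the line above:

(117n + 81 + 27m + 23mn − 10m^2 + 42n^2)(4 + 5m + 7n)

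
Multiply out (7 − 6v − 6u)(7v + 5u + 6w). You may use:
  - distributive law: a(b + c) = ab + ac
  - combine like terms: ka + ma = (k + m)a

(7 − 6v − 6u)(7v + 5u + 6w)
= 49v + 35u + 42w − 42v² − 30uv − 36vw − 42uv − 30u² − 36uw    [distributive law]
= 49v + 35u + 42w − 42v² − 72uv − 36vw − 30u² − 36uw    [combine like terms]

49v + 35u + 42w − 42v² − 72uv − 36vw − 30u² − 36uw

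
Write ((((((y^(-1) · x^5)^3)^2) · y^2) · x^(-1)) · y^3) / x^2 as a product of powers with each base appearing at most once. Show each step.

((((((y^(-1) · x^5)^3)^2) · y^2) · x^(-1)) · y^3) / x^2
= (((((y^(-1) · x^5)^6) · y^2) · x^(-1)) · y^3) / x^2    [power of a power]
= ((((((y^(-1))^6) · ((x^5)^6)) · y^2) · x^(-1)) · y^3) / x^2    [power of a product]
= ((((y^(-6) · ((x^5)^6)) · y^2) · x^(-1)) · y^3) / x^2    [power of a power]
= ((((y^(-6) · x^30) · y^2) · x^(-1)) · y^3) / x^2    [power of a power]
= x^27y^(-1)    [quotient of powers; product of powers]

x^27y^(-1)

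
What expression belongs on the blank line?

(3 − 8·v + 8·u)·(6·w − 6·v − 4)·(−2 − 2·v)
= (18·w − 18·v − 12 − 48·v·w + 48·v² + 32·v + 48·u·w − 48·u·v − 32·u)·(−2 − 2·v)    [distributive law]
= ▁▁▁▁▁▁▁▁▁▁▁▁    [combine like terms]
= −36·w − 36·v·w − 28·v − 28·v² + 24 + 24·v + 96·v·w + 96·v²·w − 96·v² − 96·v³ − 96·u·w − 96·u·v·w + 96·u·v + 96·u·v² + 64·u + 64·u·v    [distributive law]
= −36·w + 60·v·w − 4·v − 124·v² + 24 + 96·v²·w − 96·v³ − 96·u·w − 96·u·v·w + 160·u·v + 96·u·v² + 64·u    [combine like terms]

By combine like terms:

(18·w + 14·v − 12 − 48·v·w + 48·v² + 48·u·w − 48·u·v − 32·u)·(−2 − 2·v)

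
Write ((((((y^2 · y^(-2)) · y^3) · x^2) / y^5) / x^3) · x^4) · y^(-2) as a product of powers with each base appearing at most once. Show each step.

x^3y^(-4)

((((((y^2 · y^(-2)) · y^3) · x^2) / y^5) / x^3) · x^4) · y^(-2)
= (((((y^0 · y^3) · x^2) / y^5) / x^3) · x^4) · y^(-2)    [product of powers]
= ((((y^3 · x^2) / y^5) / x^3) · x^4) · y^(-2)    [product of powers]
= x^3y^(-4)    [quotient of powers; product of powers]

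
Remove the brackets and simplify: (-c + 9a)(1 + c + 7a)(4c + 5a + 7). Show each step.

-11c^2 + 45ac - 7c - 4c^3 + 3ac^2 + 262a^2c + 486a^2 + 63a + 315a^3

(-c + 9a)(1 + c + 7a)(4c + 5a + 7)
= (-c - c^2 - 7ac + 9a + 9ac + 63a^2)(4c + 5a + 7)    [distributive law]
= (-c - c^2 + 2ac + 9a + 63a^2)(4c + 5a + 7)    [combine like terms]
= -4c^2 - 5ac - 7c - 4c^3 - 5ac^2 - 7c^2 + 8ac^2 + 10a^2c + 14ac + 36ac + 45a^2 + 63a + 252a^2c + 315a^3 + 441a^2    [distributive law]
= -11c^2 + 45ac - 7c - 4c^3 + 3ac^2 + 262a^2c + 486a^2 + 63a + 315a^3    [combine like terms]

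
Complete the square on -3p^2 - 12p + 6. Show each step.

-3p^2 - 12p + 6
= -3(p^2 + 4p) + 6    [factor out -3 from the p-terms]
= -3(p^2 + 4p + 4 - 4) + 6    [add and subtract 4 inside the bracket]
= -3(p + 2)^2 + 12 + 6    [perfect-square identity]
= -3(p + 2)^2 + 18    [combine constants]

-3(p + 2)^2 + 18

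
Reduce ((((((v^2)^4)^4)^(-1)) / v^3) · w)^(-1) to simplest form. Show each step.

((((((v^2)^4)^4)^(-1)) / v^3) · w)^(-1)
= ((((((v^2)^4)^4)^(-1)) / v^3)^(-1)) · (w^(-1))    [power of a product]
= ((((((v^2)^4)^4)^(-1))^(-1)) / ((v^3)^(-1))) · (w^(-1))    [power of a quotient]
= (((((v^2)^4)^4)^1) / ((v^3)^(-1))) · (w^(-1))    [power of a power]
= ((((v^2)^4)^4) / ((v^3)^(-1))) · (w^(-1))    [power of a power]
= (((v^2)^16) / ((v^3)^(-1))) · (w^(-1))    [power of a power]
= (v^32 / ((v^3)^(-1))) · (w^(-1))    [power of a power]
= (v^32 / v^(-3)) · (w^(-1))    [power of a power]
= v^35 · (w^(-1))    [quotient of powers]
= v^35w^(-1)    [rearrange]

v^35w^(-1)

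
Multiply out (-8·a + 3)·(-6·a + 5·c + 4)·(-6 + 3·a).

-438·a^2 + 144·a^3 + 285·a·c - 120·a^2·c + 336·a - 90·c - 72

(-8·a + 3)·(-6·a + 5·c + 4)·(-6 + 3·a)
= (48·a^2 - 40·a·c - 32·a - 18·a + 15·c + 12)·(-6 + 3·a)    [distributive law]
= (48·a^2 - 40·a·c - 50·a + 15·c + 12)·(-6 + 3·a)    [combine like terms]
= -288·a^2 + 144·a^3 + 240·a·c - 120·a^2·c + 300·a - 150·a^2 - 90·c + 45·a·c - 72 + 36·a    [distributive law]
= -438·a^2 + 144·a^3 + 285·a·c - 120·a^2·c + 336·a - 90·c - 72    [combine like terms]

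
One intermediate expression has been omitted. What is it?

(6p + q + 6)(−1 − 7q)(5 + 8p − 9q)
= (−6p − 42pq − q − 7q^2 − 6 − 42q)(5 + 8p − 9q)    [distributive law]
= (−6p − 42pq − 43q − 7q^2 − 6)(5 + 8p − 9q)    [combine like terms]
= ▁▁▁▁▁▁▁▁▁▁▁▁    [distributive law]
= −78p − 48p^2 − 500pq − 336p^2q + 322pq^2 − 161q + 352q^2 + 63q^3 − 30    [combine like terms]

After distributive law, the bracketed line is:

−30p − 48p^2 + 54pq − 210pq − 336p^2q + 378pq^2 − 215q − 344pq + 387q^2 − 35q^2 − 56pq^2 + 63q^3 − 30 − 48p + 54q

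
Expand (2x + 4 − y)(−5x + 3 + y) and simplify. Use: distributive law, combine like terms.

−10x² − 14x + 7xy + 12 + y − y²

(2x + 4 − y)(−5x + 3 + y)
= −10x² + 6x + 2xy − 20x + 12 + 4y + 5xy − 3y − y²    [distributive law]
= −10x² − 14x + 7xy + 12 + y − y²    [combine like terms]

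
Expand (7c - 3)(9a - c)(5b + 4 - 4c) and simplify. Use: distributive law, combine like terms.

(7c - 3)(9a - c)(5b + 4 - 4c)
= (63ac - 7c^2 - 27a + 3c)(5b + 4 - 4c)    [distributive law]
= 315abc + 252ac - 252ac^2 - 35bc^2 - 28c^2 + 28c^3 - 135ab - 108a + 108ac + 15bc + 12c - 12c^2    [distributive law]
= 315abc + 360ac - 252ac^2 - 35bc^2 - 40c^2 + 28c^3 - 135ab - 108a + 15bc + 12c    [combine like terms]

315abc + 360ac - 252ac^2 - 35bc^2 - 40c^2 + 28c^3 - 135ab - 108a + 15bc + 12c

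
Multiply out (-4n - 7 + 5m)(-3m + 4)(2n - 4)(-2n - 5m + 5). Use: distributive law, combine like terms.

-48mn^3 - 60m^2n^2 + 212mn^2 - 440m^2n + 458mn + 64n^3 - 176n^2 - 184n + 1120m^2 - 1380m + 560 + 150m^3n - 300m^3

(-4n - 7 + 5m)(-3m + 4)(2n - 4)(-2n - 5m + 5)
= (12mn - 16n + 21m - 28 - 15m^2 + 20m)(2n - 4)(-2n - 5m + 5)    [distributive law]
= (12mn - 16n + 41m - 28 - 15m^2)(2n - 4)(-2n - 5m + 5)    [combine like terms]
= (24mn^2 - 48mn - 32n^2 + 64n + 82mn - 164m - 56n + 112 - 30m^2n + 60m^2)(-2n - 5m + 5)    [distributive law]
= (24mn^2 + 34mn - 32n^2 + 8n - 164m + 112 - 30m^2n + 60m^2)(-2n - 5m + 5)    [combine like terms]
= -48mn^3 - 120m^2n^2 + 120mn^2 - 68mn^2 - 170m^2n + 170mn + 64n^3 + 160mn^2 - 160n^2 - 16n^2 - 40mn + 40n + 328mn + 820m^2 - 820m - 224n - 560m + 560 + 60m^2n^2 + 150m^3n - 150m^2n - 120m^2n - 300m^3 + 300m^2    [distributive law]
= -48mn^3 - 60m^2n^2 + 212mn^2 - 440m^2n + 458mn + 64n^3 - 176n^2 - 184n + 1120m^2 - 1380m + 560 + 150m^3n - 300m^3    [combine like terms]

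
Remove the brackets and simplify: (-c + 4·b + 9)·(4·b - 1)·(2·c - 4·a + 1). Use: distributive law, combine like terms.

-8·b·c² + 16·a·b·c + 60·b·c + 2·c² - 4·a·c - 17·c + 32·b²·c - 64·a·b² + 16·b² - 128·a·b + 32·b + 36·a - 9

(-c + 4·b + 9)·(4·b - 1)·(2·c - 4·a + 1)
= (-4·b·c + c + 16·b² - 4·b + 36·b - 9)·(2·c - 4·a + 1)    [distributive law]
= (-4·b·c + c + 16·b² + 32·b - 9)·(2·c - 4·a + 1)    [combine like terms]
= -8·b·c² + 16·a·b·c - 4·b·c + 2·c² - 4·a·c + c + 32·b²·c - 64·a·b² + 16·b² + 64·b·c - 128·a·b + 32·b - 18·c + 36·a - 9    [distributive law]
= -8·b·c² + 16·a·b·c + 60·b·c + 2·c² - 4·a·c - 17·c + 32·b²·c - 64·a·b² + 16·b² - 128·a·b + 32·b + 36·a - 9    [combine like terms]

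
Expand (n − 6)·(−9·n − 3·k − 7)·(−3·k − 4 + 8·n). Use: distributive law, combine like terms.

(n − 6)·(−9·n − 3·k − 7)·(−3·k − 4 + 8·n)
= (−9·n^2 − 3·k·n − 7·n + 54·n + 18·k + 42)·(−3·k − 4 + 8·n)    [distributive law]
= (−9·n^2 − 3·k·n + 47·n + 18·k + 42)·(−3·k − 4 + 8·n)    [combine like terms]
= 27·k·n^2 + 36·n^2 − 72·n^3 + 9·k^2·n + 12·k·n − 24·k·n^2 − 141·k·n − 188·n + 376·n^2 − 54·k^2 − 72·k + 144·k·n − 126·k − 168 + 336·n    [distributive law]
= 3·k·n^2 + 412·n^2 − 72·n^3 + 9·k^2·n + 15·k·n + 148·n − 54·k^2 − 198·k − 168    [combine like terms]

3·k·n^2 + 412·n^2 − 72·n^3 + 9·k^2·n + 15·k·n + 148·n − 54·k^2 − 198·k − 168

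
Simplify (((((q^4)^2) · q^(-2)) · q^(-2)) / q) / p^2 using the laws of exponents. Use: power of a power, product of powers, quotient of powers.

p^(-2)q^3

(((((q^4)^2) · q^(-2)) · q^(-2)) / q) / p^2
= (((q^8 · q^(-2)) · q^(-2)) / q) / p^2    [power of a power]
= ((q^6 · q^(-2)) / q) / p^2    [product of powers]
= (q^4 / q) / p^2    [product of powers]
= q^3 / p^2    [quotient of powers]
= p^(-2)q^3    [quotient of powers]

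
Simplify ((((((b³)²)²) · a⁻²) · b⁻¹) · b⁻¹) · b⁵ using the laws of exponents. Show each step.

a⁻²b¹⁵

((((((b³)²)²) · a⁻²) · b⁻¹) · b⁻¹) · b⁵
= (((((b³)⁴) · a⁻²) · b⁻¹) · b⁻¹) · b⁵    [power of a power]
= (((b¹² · a⁻²) · b⁻¹) · b⁻¹) · b⁵    [power of a power]
= a⁻²b¹⁵    [product of powers]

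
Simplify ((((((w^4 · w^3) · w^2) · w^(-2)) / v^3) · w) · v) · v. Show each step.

((((((w^4 · w^3) · w^2) · w^(-2)) / v^3) · w) · v) · v
= (((((w^7 · w^2) · w^(-2)) / v^3) · w) · v) · v    [product of powers]
= ((((w^9 · w^(-2)) / v^3) · w) · v) · v    [product of powers]
= (((w^7 / v^3) · w) · v) · v    [product of powers]
= v^(-1)·w^8    [quotient of powers; product of powers]

v^(-1)·w^8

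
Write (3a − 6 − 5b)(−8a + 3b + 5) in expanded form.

−24a^2 + 49ab + 63a − 43b − 30 − 15b^2

(3a − 6 − 5b)(−8a + 3b + 5)
= −24a^2 + 9ab + 15a + 48a − 18b − 30 + 40ab − 15b^2 − 25b    [distributive law]
= −24a^2 + 49ab + 63a − 43b − 30 − 15b^2    [combine like terms]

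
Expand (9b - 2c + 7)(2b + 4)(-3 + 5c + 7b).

296b^2 + 62b^2c + 126b^3 + 46b + 206bc - 20bc^2 + 164c - 40c^2 - 84

(9b - 2c + 7)(2b + 4)(-3 + 5c + 7b)
= (18b^2 + 36b - 4bc - 8c + 14b + 28)(-3 + 5c + 7b)    [distributive law]
= (18b^2 + 50b - 4bc - 8c + 28)(-3 + 5c + 7b)    [combine like terms]
= -54b^2 + 90b^2c + 126b^3 - 150b + 250bc + 350b^2 + 12bc - 20bc^2 - 28b^2c + 24c - 40c^2 - 56bc - 84 + 140c + 196b    [distributive law]
= 296b^2 + 62b^2c + 126b^3 + 46b + 206bc - 20bc^2 + 164c - 40c^2 - 84    [combine like terms]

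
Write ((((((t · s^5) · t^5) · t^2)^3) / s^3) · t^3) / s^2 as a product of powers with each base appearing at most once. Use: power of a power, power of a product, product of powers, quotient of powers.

((((((t · s^5) · t^5) · t^2)^3) / s^3) · t^3) / s^2
= ((((((t · s^5) · t^5)^3) · ((t^2)^3)) / s^3) · t^3) / s^2    [power of a product]
= ((((((t · s^5)^3) · ((t^5)^3)) · ((t^2)^3)) / s^3) · t^3) / s^2    [power of a product]
= ((((((t^3) · ((s^5)^3)) · ((t^5)^3)) · ((t^2)^3)) / s^3) · t^3) / s^2    [power of a product]
= (((((t^3 · s^15) · ((t^5)^3)) · ((t^2)^3)) / s^3) · t^3) / s^2    [power of a power]
= (((((t^3 · s^15) · t^15) · ((t^2)^3)) / s^3) · t^3) / s^2    [power of a power]
= (((((t^3 · s^15) · t^15) · t^6) / s^3) · t^3) / s^2    [power of a power]
= s^10·t^27    [quotient of powers; product of powers]

s^10·t^27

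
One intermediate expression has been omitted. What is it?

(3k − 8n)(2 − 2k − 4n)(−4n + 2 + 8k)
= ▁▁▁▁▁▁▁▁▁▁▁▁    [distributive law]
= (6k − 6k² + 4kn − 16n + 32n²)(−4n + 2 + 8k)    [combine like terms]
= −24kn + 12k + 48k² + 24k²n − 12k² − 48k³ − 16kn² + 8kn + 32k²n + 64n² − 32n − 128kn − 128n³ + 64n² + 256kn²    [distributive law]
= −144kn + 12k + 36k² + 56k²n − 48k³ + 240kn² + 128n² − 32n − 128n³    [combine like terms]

Applying distributive law to the line above:

(6k − 6k² − 12kn − 16n + 16kn + 32n²)(−4n + 2 + 8k)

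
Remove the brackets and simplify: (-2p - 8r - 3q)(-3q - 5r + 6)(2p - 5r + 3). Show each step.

(-2p - 8r - 3q)(-3q - 5r + 6)(2p - 5r + 3)
= (6pq + 10pr - 12p + 24qr + 40r^2 - 48r + 9q^2 + 15qr - 18q)(2p - 5r + 3)    [distributive law]
= (6pq + 10pr - 12p + 39qr + 40r^2 - 48r + 9q^2 - 18q)(2p - 5r + 3)    [combine like terms]
= 12p^2q - 30pqr + 18pq + 20p^2r - 50pr^2 + 30pr - 24p^2 + 60pr - 36p + 78pqr - 195qr^2 + 117qr + 80pr^2 - 200r^3 + 120r^2 - 96pr + 240r^2 - 144r + 18pq^2 - 45q^2r + 27q^2 - 36pq + 90qr - 54q    [distributive law]
= 12p^2q + 48pqr - 18pq + 20p^2r + 30pr^2 - 6pr - 24p^2 - 36p - 195qr^2 + 207qr - 200r^3 + 360r^2 - 144r + 18pq^2 - 45q^2r + 27q^2 - 54q    [combine like terms]

12p^2q + 48pqr - 18pq + 20p^2r + 30pr^2 - 6pr - 24p^2 - 36p - 195qr^2 + 207qr - 200r^3 + 360r^2 - 144r + 18pq^2 - 45q^2r + 27q^2 - 54q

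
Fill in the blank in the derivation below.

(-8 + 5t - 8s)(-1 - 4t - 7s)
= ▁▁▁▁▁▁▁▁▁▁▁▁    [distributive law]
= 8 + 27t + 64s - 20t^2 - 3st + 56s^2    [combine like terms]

Applying distributive law to the line above:

8 + 32t + 56s - 5t - 20t^2 - 35st + 8s + 32st + 56s^2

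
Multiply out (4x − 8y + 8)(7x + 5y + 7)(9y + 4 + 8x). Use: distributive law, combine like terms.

−36x^2y + 784x^2 + 224x^3 − 644xy^2 + 484xy + 784x − 360y^3 − 304y^2 + 440y + 224

(4x − 8y + 8)(7x + 5y + 7)(9y + 4 + 8x)
= (28x^2 + 20xy + 28x − 56xy − 40y^2 − 56y + 56x + 40y + 56)(9y + 4 + 8x)    [distributive law]
= (28x^2 − 36xy + 84x − 40y^2 − 16y + 56)(9y + 4 + 8x)    [combine like terms]
= 252x^2y + 112x^2 + 224x^3 − 324xy^2 − 144xy − 288x^2y + 756xy + 336x + 672x^2 − 360y^3 − 160y^2 − 320xy^2 − 144y^2 − 64y − 128xy + 504y + 224 + 448x    [distributive law]
= −36x^2y + 784x^2 + 224x^3 − 644xy^2 + 484xy + 784x − 360y^3 − 304y^2 + 440y + 224    [combine like terms]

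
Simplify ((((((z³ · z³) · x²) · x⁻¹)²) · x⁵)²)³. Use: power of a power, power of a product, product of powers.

x⁴²z⁷²

((((((z³ · z³) · x²) · x⁻¹)²) · x⁵)²)³
= (((((z³ · z³) · x²) · x⁻¹)²) · x⁵)⁶    [power of a power]
= (((((z³ · z³) · x²) · x⁻¹)²)⁶) · ((x⁵)⁶)    [power of a product]
= ((((z³ · z³) · x²) · x⁻¹)¹²) · ((x⁵)⁶)    [power of a power]
= ((((z³ · z³) · x²)¹²) · ((x⁻¹)¹²)) · ((x⁵)⁶)    [power of a product]
= ((((z³ · z³)¹²) · ((x²)¹²)) · ((x⁻¹)¹²)) · ((x⁵)⁶)    [power of a product]
= (((((z³)¹²) · ((z³)¹²)) · ((x²)¹²)) · ((x⁻¹)¹²)) · ((x⁵)⁶)    [power of a product]
= (((z³⁶ · ((z³)¹²)) · ((x²)¹²)) · ((x⁻¹)¹²)) · ((x⁵)⁶)    [power of a power]
= (((z³⁶ · z³⁶) · ((x²)¹²)) · ((x⁻¹)¹²)) · ((x⁵)⁶)    [power of a power]
= ((z⁷² · ((x²)¹²)) · ((x⁻¹)¹²)) · ((x⁵)⁶)    [product of powers]
= ((z⁷² · x²⁴) · ((x⁻¹)¹²)) · ((x⁵)⁶)    [power of a power]
= ((z⁷² · x²⁴) · x⁻¹²) · ((x⁵)⁶)    [power of a power]
= ((z⁷² · x²⁴) · x⁻¹²) · x³⁰    [power of a power]
= x⁴²z⁷²    [product of powers]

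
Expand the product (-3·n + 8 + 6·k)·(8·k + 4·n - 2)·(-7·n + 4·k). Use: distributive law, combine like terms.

84·n³ - 48·k·n² - 266·n² - 212·k·n + 208·k² + 112·n - 64·k - 336·k²·n + 192·k³

(-3·n + 8 + 6·k)·(8·k + 4·n - 2)·(-7·n + 4·k)
= (-24·k·n - 12·n² + 6·n + 64·k + 32·n - 16 + 48·k² + 24·k·n - 12·k)·(-7·n + 4·k)    [distributive law]
= (-12·n² + 38·n + 52·k - 16 + 48·k²)·(-7·n + 4·k)    [combine like terms]
= 84·n³ - 48·k·n² - 266·n² + 152·k·n - 364·k·n + 208·k² + 112·n - 64·k - 336·k²·n + 192·k³    [distributive law]
= 84·n³ - 48·k·n² - 266·n² - 212·k·n + 208·k² + 112·n - 64·k - 336·k²·n + 192·k³    [combine like terms]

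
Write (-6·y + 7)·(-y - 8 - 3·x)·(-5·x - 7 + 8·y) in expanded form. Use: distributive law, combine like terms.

(-6·y + 7)·(-y - 8 - 3·x)·(-5·x - 7 + 8·y)
= (6·y^2 + 48·y + 18·x·y - 7·y - 56 - 21·x)·(-5·x - 7 + 8·y)    [distributive law]
= (6·y^2 + 41·y + 18·x·y - 56 - 21·x)·(-5·x - 7 + 8·y)    [combine like terms]
= -30·x·y^2 - 42·y^2 + 48·y^3 - 205·x·y - 287·y + 328·y^2 - 90·x^2·y - 126·x·y + 144·x·y^2 + 280·x + 392 - 448·y + 105·x^2 + 147·x - 168·x·y    [distributive law]
= 114·x·y^2 + 286·y^2 + 48·y^3 - 499·x·y - 735·y - 90·x^2·y + 427·x + 392 + 105·x^2    [combine like terms]

114·x·y^2 + 286·y^2 + 48·y^3 - 499·x·y - 735·y - 90·x^2·y + 427·x + 392 + 105·x^2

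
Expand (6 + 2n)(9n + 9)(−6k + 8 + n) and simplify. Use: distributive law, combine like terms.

−432kn + 630n + 216n^2 − 324k + 432 − 108kn^2 + 18n^3

(6 + 2n)(9n + 9)(−6k + 8 + n)
= (54n + 54 + 18n^2 + 18n)(−6k + 8 + n)    [distributive law]
= (72n + 54 + 18n^2)(−6k + 8 + n)    [combine like terms]
= −432kn + 576n + 72n^2 − 324k + 432 + 54n − 108kn^2 + 144n^2 + 18n^3    [distributive law]
= −432kn + 630n + 216n^2 − 324k + 432 − 108kn^2 + 18n^3    [combine like terms]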